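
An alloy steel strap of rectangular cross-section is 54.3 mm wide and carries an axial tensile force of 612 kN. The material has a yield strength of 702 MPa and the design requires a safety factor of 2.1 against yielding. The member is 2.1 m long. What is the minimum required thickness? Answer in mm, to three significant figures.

σ_allow = 702/2.1 = 334.3 MPa.
Required area A = F/σ_allow = 612000/334.3 = 1831 mm².
t = A/w = 1831/54.3 = 33.72 mm.

t = 33.7 mm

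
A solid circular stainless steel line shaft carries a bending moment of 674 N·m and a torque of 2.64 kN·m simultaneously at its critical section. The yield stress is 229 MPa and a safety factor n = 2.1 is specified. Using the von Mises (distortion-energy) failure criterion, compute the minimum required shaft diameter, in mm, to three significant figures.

σ_allow = σ_y/n = 229/2.1 = 109.0 MPa.
For a solid shaft σ_b = 32M/(πd³) and τ = 16T/(πd³), so the von Mises stress is σ' = (16/πd³)·√(4M²+3T²).
√(4M²+3T²) = √(4×(674000)² + 3×(2.640×10^6)²) = 4.767×10^6 N·mm.
d³ = 16×4.767×10^6/(π×109.0) = 222600 mm³.
d = 60.61 mm.

d = 60.6 mm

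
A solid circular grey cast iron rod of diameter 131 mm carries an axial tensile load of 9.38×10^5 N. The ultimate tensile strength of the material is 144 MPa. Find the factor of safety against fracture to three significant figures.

n = 2.07

A = πd²/4 = 13480 mm².
σ = F/A = 938000/13480 = 69.59 MPa.
n = 144/69.59 = 2.069.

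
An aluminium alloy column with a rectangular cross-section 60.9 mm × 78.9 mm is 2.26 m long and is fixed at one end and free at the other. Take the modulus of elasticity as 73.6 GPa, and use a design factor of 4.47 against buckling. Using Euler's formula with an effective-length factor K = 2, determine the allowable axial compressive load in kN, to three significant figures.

Buckling occurs about the weak axis: I_min = h·b³/12 = 78.9×60.9³/12 = 1.485×10^6 mm⁴ (b = 60.9 mm is the smaller dimension).
Effective length L_e = KL = 2×2.26 m = 4520 mm.
Euler critical load P_cr = π²EI/L_e² = π²×73600×1.485×10^6/4520² = 52800 N.
P_allow = P_cr/n = 52800/4.47 = 11810 N.

P_allow = 11.8 kN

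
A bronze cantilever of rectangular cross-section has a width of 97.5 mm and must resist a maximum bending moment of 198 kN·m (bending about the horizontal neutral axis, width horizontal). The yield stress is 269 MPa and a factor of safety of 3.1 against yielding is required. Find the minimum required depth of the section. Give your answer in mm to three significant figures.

h = 375 mm

σ_allow = 269/3.1 = 86.77 MPa.
For a rectangular section σ = 6M/(bh²), so h² = 6M/(b σ_allow) = 6×1.9800×10^8/(97.5×86.77) = 140400 mm².
h = 374.7 mm.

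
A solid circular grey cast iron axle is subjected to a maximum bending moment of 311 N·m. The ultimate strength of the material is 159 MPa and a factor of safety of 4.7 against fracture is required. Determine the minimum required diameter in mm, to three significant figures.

d = 45.4 mm

σ_allow = 159/4.7 = 33.83 MPa.
For a solid circular section σ = 32M/(πd³), so d³ = 32M/(π σ_allow) = 32×311000/(π×33.83) = 93640 mm³.
d = 45.41 mm.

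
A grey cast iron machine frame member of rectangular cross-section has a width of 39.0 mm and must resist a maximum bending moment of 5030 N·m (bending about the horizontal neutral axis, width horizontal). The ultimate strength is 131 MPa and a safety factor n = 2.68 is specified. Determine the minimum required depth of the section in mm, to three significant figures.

σ_allow = 131/2.68 = 48.88 MPa.
For a rectangular section σ = 6M/(bh²), so h² = 6M/(b σ_allow) = 6×5030000/(39.0×48.88) = 15830 mm².
h = 125.8 mm.

h = 126 mm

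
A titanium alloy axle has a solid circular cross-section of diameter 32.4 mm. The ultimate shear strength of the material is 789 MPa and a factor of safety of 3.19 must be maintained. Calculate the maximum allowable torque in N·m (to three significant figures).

τ_allow = 789/3.19 = 247.3 MPa.
For a solid shaft T_allow = τ_allow·πd³/16; πd³/16 = π×32.4³/16 = 6678 mm³.
T_allow = 247.3×6678 = 1.652×10^6 N·mm = 1652 N·m.

T_allow = 1650 N·m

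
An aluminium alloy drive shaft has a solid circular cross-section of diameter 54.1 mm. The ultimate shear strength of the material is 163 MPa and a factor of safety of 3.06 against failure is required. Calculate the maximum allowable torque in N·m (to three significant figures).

τ_allow = 163/3.06 = 53.27 MPa.
For a solid shaft T_allow = τ_allow·πd³/16; πd³/16 = π×54.1³/16 = 31090 mm³.
T_allow = 53.27×31090 = 1.656×10^6 N·mm = 1656 N·m.

T_allow = 1660 N·m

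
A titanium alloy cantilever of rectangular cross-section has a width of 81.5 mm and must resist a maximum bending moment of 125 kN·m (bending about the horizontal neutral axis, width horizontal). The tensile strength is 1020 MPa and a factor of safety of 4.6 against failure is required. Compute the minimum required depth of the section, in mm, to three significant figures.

h = 204 mm

σ_allow = 1020/4.6 = 221.7 MPa.
For a rectangular section σ = 6M/(bh²), so h² = 6M/(b σ_allow) = 6×1.2500×10^8/(81.5×221.7) = 41500 mm².
h = 203.7 mm.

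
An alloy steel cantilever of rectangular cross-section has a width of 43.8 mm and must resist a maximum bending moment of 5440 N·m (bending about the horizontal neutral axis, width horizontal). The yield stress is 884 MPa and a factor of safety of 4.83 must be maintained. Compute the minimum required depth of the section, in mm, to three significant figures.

σ_allow = 884/4.83 = 183.0 MPa.
For a rectangular section σ = 6M/(bh²), so h² = 6M/(b σ_allow) = 6×5440000/(43.8×183.0) = 4072 mm².
h = 63.81 mm.

h = 63.8 mm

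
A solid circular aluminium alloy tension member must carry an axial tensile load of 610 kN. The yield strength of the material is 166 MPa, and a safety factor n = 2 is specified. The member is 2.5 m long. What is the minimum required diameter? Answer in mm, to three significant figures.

Allowable stress σ_allow = 166/2 = 83.00 MPa.
Required area A = F/σ_allow = 610000/83.00 = 7349 mm².
A = πd²/4 → d = √(4A/π) = 96.73 mm.

d = 96.7 mm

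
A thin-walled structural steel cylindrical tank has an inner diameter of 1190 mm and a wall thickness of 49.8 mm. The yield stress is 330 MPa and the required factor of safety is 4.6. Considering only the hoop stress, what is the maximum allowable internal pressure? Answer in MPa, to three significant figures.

σ_allow = 330/4.6 = 71.74 MPa.
σ_h = pD/(2t) → p_allow = 2σ_allow t/D = 2×71.74×49.8/1190 = 6.004 MPa.

p_allow = 6.00 MPa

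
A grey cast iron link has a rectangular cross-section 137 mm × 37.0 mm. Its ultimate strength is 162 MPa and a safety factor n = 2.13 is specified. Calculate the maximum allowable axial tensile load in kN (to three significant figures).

σ_allow = 162/2.13 = 76.06 MPa.
A = 137×37.0 = 5069 mm².
F_allow = σ_allow × A = 76.06×5069 = 385500 N.

F_allow = 386 kN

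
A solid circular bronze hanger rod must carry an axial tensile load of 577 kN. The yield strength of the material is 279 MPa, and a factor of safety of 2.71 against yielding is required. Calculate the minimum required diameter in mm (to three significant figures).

Allowable stress σ_allow = 279/2.71 = 103.0 MPa.
Required area A = F/σ_allow = 577000/103.0 = 5605 mm².
A = πd²/4 → d = √(4A/π) = 84.47 mm.

d = 84.5 mm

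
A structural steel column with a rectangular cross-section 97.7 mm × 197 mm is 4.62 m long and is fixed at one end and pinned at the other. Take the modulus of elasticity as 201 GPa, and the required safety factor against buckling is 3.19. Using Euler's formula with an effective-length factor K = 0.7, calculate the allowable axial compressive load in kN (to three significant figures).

Buckling occurs about the weak axis: I_min = h·b³/12 = 197×97.7³/12 = 1.531×10^7 mm⁴ (b = 97.7 mm is the smaller dimension).
Effective length L_e = KL = 0.7×4.62 m = 3234 mm.
Euler critical load P_cr = π²EI/L_e² = π²×201000×1.531×10^7/3234² = 2.904×10^6 N.
P_allow = P_cr/n = 2.904×10^6/3.19 = 910300 N.

P_allow = 910 kN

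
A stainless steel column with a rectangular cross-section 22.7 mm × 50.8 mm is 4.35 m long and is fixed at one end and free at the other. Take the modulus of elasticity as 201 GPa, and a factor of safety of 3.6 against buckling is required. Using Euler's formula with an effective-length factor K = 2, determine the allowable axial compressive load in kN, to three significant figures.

P_allow = 0.361 kN

Buckling occurs about the weak axis: I_min = h·b³/12 = 50.8×22.7³/12 = 49520 mm⁴ (b = 22.7 mm is the smaller dimension).
Effective length L_e = KL = 2×4.35 m = 8700 mm.
Euler critical load P_cr = π²EI/L_e² = π²×201000×49520/8700² = 1298 N.
P_allow = P_cr/n = 1298/3.6 = 360.5 N.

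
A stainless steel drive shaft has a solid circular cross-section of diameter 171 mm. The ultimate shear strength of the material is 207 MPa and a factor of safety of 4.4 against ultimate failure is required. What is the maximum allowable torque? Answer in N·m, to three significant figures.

τ_allow = 207/4.4 = 47.05 MPa.
For a solid shaft T_allow = τ_allow·πd³/16; πd³/16 = π×171³/16 = 981800 mm³.
T_allow = 47.05×981800 = 4.619×10^7 N·mm = 46190 N·m.

T_allow = 46200 N·m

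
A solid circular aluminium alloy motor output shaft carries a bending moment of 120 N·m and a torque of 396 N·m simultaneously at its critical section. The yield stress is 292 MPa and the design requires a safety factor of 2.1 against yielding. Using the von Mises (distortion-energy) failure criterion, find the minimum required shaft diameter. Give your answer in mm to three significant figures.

d = 29.9 mm

σ_allow = σ_y/n = 292/2.1 = 139.0 MPa.
For a solid shaft σ_b = 32M/(πd³) and τ = 16T/(πd³), so the von Mises stress is σ' = (16/πd³)·√(4M²+3T²).
√(4M²+3T²) = √(4×(120000)² + 3×(396000)²) = 726700 N·mm.
d³ = 16×726700/(π×139.0) = 26620 mm³.
d = 29.86 mm.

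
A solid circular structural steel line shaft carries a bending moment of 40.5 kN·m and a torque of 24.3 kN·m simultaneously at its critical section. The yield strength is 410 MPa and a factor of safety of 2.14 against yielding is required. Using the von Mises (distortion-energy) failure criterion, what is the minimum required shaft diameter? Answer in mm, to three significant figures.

σ_allow = σ_y/n = 410/2.14 = 191.6 MPa.
For a solid shaft σ_b = 32M/(πd³) and τ = 16T/(πd³), so the von Mises stress is σ' = (16/πd³)·√(4M²+3T²).
√(4M²+3T²) = √(4×(4.050×10^7)² + 3×(2.430×10^7)²) = 9.128×10^7 N·mm.
d³ = 16×9.128×10^7/(π×191.6) = 2.427×10^6 mm³.
d = 134.4 mm.

d = 134 mm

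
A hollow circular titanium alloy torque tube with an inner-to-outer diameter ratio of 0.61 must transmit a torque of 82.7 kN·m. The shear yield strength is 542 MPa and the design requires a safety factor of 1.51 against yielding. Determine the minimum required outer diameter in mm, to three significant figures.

d_o = 111 mm

τ_allow = 542/1.51 = 358.9 MPa.
For a hollow shaft τ = 16T/[πd_o³(1−k⁴)] with k = 0.61, so 1−k⁴ = 0.8615.
d_o³ = 16T/[π τ_allow (1−k⁴)] = 16×8.2700×10^7/(π×358.9×0.8615) = 1.362×10^6 mm³.
d_o = 110.8 mm.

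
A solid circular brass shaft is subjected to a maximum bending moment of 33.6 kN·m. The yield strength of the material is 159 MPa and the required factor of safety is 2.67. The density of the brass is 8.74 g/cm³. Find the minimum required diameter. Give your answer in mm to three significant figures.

d = 179 mm

σ_allow = 159/2.67 = 59.55 MPa.
For a solid circular section σ = 32M/(πd³), so d³ = 32M/(π σ_allow) = 32×3.3600×10^7/(π×59.55) = 5.747×10^6 mm³.
d = 179.1 mm.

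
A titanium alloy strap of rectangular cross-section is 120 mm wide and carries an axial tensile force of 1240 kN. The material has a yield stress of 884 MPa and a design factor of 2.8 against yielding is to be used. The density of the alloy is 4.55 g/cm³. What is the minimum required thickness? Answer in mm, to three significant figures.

σ_allow = 884/2.8 = 315.7 MPa.
Required area A = F/σ_allow = 1240000/315.7 = 3928 mm².
t = A/w = 3928/120 = 32.73 mm.

t = 32.7 mm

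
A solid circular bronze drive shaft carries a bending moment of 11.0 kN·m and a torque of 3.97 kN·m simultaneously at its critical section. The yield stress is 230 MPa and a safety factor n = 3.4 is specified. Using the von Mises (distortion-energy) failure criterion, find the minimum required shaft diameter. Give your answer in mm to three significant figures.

σ_allow = σ_y/n = 230/3.4 = 67.65 MPa.
For a solid shaft σ_b = 32M/(πd³) and τ = 16T/(πd³), so the von Mises stress is σ' = (16/πd³)·√(4M²+3T²).
√(4M²+3T²) = √(4×(1.100×10^7)² + 3×(3.970×10^6)²) = 2.305×10^7 N·mm.
d³ = 16×2.305×10^7/(π×67.65) = 1.735×10^6 mm³.
d = 120.2 mm.

d = 120 mm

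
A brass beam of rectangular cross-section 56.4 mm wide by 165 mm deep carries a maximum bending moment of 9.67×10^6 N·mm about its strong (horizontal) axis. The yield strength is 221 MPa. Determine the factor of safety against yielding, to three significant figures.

n = 5.85

Section modulus S = bh²/6 = 56.4×165²/6 = 255900 mm³.
σ = M/S = 9670000/255900 = 37.79 MPa.
n = 221/37.79 = 5.849.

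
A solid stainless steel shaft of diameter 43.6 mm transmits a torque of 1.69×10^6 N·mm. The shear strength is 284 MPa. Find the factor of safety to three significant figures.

n = 2.73

τ = 16T/(πd³) = 16×1690000/(π×43.6³) = 103.8 MPa.
n = τ_limit/τ = 284/103.8 = 2.735.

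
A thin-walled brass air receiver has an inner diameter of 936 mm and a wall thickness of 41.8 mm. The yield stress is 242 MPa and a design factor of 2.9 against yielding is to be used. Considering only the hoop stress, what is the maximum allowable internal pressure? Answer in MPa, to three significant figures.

σ_allow = 242/2.9 = 83.45 MPa.
σ_h = pD/(2t) → p_allow = 2σ_allow t/D = 2×83.45×41.8/936 = 7.453 MPa.

p_allow = 7.45 MPa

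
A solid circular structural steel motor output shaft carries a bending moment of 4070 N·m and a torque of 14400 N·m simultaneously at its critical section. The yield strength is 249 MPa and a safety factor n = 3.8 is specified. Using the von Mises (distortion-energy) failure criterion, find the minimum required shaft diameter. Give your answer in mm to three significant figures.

σ_allow = σ_y/n = 249/3.8 = 65.53 MPa.
For a solid shaft σ_b = 32M/(πd³) and τ = 16T/(πd³), so the von Mises stress is σ' = (16/πd³)·√(4M²+3T²).
√(4M²+3T²) = √(4×(4.070×10^6)² + 3×(1.440×10^7)²) = 2.624×10^7 N·mm.
d³ = 16×2.624×10^7/(π×65.53) = 2.039×10^6 mm³.
d = 126.8 mm.

d = 127 mm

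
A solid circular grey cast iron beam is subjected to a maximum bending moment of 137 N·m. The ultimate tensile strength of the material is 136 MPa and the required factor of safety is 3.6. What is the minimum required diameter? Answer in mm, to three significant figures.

d = 33.3 mm

σ_allow = 136/3.6 = 37.78 MPa.
For a solid circular section σ = 32M/(πd³), so d³ = 32M/(π σ_allow) = 32×137000/(π×37.78) = 36940 mm³.
d = 33.30 mm.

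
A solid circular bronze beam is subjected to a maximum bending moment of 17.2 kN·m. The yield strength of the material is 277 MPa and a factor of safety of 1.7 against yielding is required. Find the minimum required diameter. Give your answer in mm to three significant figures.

σ_allow = 277/1.7 = 162.9 MPa.
For a solid circular section σ = 32M/(πd³), so d³ = 32M/(π σ_allow) = 32×1.7200×10^7/(π×162.9) = 1.075×10^6 mm³.
d = 102.4 mm.

d = 102 mm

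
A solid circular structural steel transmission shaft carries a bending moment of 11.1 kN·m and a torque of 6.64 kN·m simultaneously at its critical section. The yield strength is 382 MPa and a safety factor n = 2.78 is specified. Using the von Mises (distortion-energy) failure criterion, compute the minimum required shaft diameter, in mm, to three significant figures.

d = 97.5 mm

σ_allow = σ_y/n = 382/2.78 = 137.4 MPa.
For a solid shaft σ_b = 32M/(πd³) and τ = 16T/(πd³), so the von Mises stress is σ' = (16/πd³)·√(4M²+3T²).
√(4M²+3T²) = √(4×(1.110×10^7)² + 3×(6.640×10^6)²) = 2.500×10^7 N·mm.
d³ = 16×2.500×10^7/(π×137.4) = 926700 mm³.
d = 97.49 mm.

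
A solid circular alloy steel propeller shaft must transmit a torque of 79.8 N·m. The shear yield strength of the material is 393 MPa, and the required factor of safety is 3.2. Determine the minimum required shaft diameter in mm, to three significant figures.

Allowable shear stress τ_allow = 393/3.2 = 122.8 MPa.
For a solid shaft τ = 16T/(πd³), so d³ = 16T/(π τ_allow) = 16×79800/(π×122.8) = 3309 mm³.
d = (3309)^(1/3) = 14.90 mm.

d = 14.9 mm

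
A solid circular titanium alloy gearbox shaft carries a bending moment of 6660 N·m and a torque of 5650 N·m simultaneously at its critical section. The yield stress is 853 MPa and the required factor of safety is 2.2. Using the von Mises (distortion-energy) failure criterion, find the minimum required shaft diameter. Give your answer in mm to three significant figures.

σ_allow = σ_y/n = 853/2.2 = 387.7 MPa.
For a solid shaft σ_b = 32M/(πd³) and τ = 16T/(πd³), so the von Mises stress is σ' = (16/πd³)·√(4M²+3T²).
√(4M²+3T²) = √(4×(6.660×10^6)² + 3×(5.650×10^6)²) = 1.653×10^7 N·mm.
d³ = 16×1.653×10^7/(π×387.7) = 217100 mm³.
d = 60.10 mm.

d = 60.1 mm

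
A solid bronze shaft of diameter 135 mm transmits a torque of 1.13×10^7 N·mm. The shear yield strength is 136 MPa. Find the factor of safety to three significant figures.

n = 5.81

τ = 16T/(πd³) = 16×1.1300×10^7/(π×135³) = 23.39 MPa.
n = τ_limit/τ = 136/23.39 = 5.814.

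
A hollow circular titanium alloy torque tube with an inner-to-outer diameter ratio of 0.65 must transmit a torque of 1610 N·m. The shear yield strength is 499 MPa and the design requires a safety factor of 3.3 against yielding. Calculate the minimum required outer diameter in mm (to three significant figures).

τ_allow = 499/3.3 = 151.2 MPa.
For a hollow shaft τ = 16T/[πd_o³(1−k⁴)] with k = 0.65, so 1−k⁴ = 0.8215.
d_o³ = 16T/[π τ_allow (1−k⁴)] = 16×1610000/(π×151.2×0.8215) = 66010 mm³.
d_o = 40.41 mm.

d_o = 40.4 mm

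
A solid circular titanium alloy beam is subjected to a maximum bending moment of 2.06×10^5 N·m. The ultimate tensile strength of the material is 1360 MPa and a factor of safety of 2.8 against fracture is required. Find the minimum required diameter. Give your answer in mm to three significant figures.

σ_allow = 1360/2.8 = 485.7 MPa.
For a solid circular section σ = 32M/(πd³), so d³ = 32M/(π σ_allow) = 32×2.0600×10^8/(π×485.7) = 4.320×10^6 mm³.
d = 162.9 mm.

d = 163 mm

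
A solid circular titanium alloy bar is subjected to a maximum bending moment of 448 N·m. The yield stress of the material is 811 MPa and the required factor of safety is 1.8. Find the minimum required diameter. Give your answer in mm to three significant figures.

σ_allow = 811/1.8 = 450.6 MPa.
For a solid circular section σ = 32M/(πd³), so d³ = 32M/(π σ_allow) = 32×448000/(π×450.6) = 10130 mm³.
d = 21.64 mm.

d = 21.6 mm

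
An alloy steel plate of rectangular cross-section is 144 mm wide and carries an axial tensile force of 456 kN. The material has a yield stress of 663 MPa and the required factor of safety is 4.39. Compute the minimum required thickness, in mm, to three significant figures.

t = 21.0 mm

σ_allow = 663/4.39 = 151.0 MPa.
Required area A = F/σ_allow = 456000/151.0 = 3019 mm².
t = A/w = 3019/144 = 20.97 mm.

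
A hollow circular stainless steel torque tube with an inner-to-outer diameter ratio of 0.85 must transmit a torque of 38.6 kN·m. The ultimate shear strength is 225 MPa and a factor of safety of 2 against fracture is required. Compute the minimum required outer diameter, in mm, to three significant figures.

τ_allow = 225/2 = 112.5 MPa.
For a hollow shaft τ = 16T/[πd_o³(1−k⁴)] with k = 0.85, so 1−k⁴ = 0.4780.
d_o³ = 16T/[π τ_allow (1−k⁴)] = 16×3.8600×10^7/(π×112.5×0.4780) = 3.656×10^6 mm³.
d_o = 154.0 mm.

d_o = 154 mm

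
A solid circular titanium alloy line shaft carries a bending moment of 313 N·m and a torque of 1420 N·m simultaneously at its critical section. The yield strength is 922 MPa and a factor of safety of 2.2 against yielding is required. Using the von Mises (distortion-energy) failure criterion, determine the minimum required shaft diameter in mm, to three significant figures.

d = 31.4 mm

σ_allow = σ_y/n = 922/2.2 = 419.1 MPa.
For a solid shaft σ_b = 32M/(πd³) and τ = 16T/(πd³), so the von Mises stress is σ' = (16/πd³)·√(4M²+3T²).
√(4M²+3T²) = √(4×(313000)² + 3×(1.420×10^6)²) = 2.538×10^6 N·mm.
d³ = 16×2.538×10^6/(π×419.1) = 30840 mm³.
d = 31.36 mm.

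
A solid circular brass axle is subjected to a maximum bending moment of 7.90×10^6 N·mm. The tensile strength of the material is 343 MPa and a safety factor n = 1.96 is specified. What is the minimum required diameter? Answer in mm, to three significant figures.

σ_allow = 343/1.96 = 175.0 MPa.
For a solid circular section σ = 32M/(πd³), so d³ = 32M/(π σ_allow) = 32×7900000/(π×175.0) = 459800 mm³.
d = 77.18 mm.

d = 77.2 mm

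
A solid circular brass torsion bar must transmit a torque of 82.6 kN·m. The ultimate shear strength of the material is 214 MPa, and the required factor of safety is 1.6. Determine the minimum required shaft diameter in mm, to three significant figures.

d = 147 mm

Allowable shear stress τ_allow = 214/1.6 = 133.8 MPa.
For a solid shaft τ = 16T/(πd³), so d³ = 16T/(π τ_allow) = 16×8.2600×10^7/(π×133.8) = 3.145×10^6 mm³.
d = (3.145×10^6)^(1/3) = 146.5 mm.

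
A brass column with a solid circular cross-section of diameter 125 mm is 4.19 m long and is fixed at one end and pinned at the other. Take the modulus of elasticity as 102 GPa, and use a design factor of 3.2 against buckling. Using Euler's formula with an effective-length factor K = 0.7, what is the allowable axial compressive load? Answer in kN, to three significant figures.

I = πd⁴/64 = π×125⁴/64 = 1.198×10^7 mm⁴.
Effective length L_e = KL = 0.7×4.19 m = 2933 mm.
Euler critical load P_cr = π²EI/L_e² = π²×102000×1.198×10^7/2933² = 1.402×10^6 N.
P_allow = P_cr/n = 1.402×10^6/3.2 = 438300 N.

P_allow = 438 kN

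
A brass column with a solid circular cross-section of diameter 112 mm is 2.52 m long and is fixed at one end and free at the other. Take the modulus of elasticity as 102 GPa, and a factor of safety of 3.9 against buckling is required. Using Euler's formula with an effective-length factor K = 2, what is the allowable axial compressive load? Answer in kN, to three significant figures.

P_allow = 78.5 kN

I = πd⁴/64 = π×112⁴/64 = 7.724×10^6 mm⁴.
Effective length L_e = KL = 2×2.52 m = 5040 mm.
Euler critical load P_cr = π²EI/L_e² = π²×102000×7.724×10^6/5040² = 306100 N.
P_allow = P_cr/n = 306100/3.9 = 78490 N.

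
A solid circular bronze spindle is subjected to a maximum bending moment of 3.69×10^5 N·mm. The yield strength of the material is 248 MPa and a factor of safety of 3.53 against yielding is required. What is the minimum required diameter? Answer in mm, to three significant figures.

d = 37.7 mm

σ_allow = 248/3.53 = 70.25 MPa.
For a solid circular section σ = 32M/(πd³), so d³ = 32M/(π σ_allow) = 32×369000/(π×70.25) = 53500 mm³.
d = 37.68 mm.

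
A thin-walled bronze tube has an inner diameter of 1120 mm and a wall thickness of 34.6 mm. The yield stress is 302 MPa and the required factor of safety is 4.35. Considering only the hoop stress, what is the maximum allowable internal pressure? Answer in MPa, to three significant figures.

p_allow = 4.29 MPa

σ_allow = 302/4.35 = 69.43 MPa.
σ_h = pD/(2t) → p_allow = 2σ_allow t/D = 2×69.43×34.6/1120 = 4.289 MPa.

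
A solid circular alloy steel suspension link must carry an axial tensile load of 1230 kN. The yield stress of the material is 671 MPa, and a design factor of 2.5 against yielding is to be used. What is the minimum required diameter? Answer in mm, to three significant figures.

d = 76.4 mm

Allowable stress σ_allow = 671/2.5 = 268.4 MPa.
Required area A = F/σ_allow = 1230000/268.4 = 4583 mm².
A = πd²/4 → d = √(4A/π) = 76.39 mm.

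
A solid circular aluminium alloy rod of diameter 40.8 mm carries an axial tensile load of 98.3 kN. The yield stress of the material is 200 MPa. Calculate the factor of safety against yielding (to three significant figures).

n = 2.66

A = πd²/4 = 1307 mm².
σ = F/A = 98300/1307 = 75.19 MPa.
n = 200/75.19 = 2.660.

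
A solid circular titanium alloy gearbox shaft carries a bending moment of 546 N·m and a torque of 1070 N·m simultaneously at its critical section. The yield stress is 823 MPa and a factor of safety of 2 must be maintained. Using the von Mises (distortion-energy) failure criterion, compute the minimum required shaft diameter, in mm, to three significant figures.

d = 29.9 mm

σ_allow = σ_y/n = 823/2 = 411.5 MPa.
For a solid shaft σ_b = 32M/(πd³) and τ = 16T/(πd³), so the von Mises stress is σ' = (16/πd³)·√(4M²+3T²).
√(4M²+3T²) = √(4×(546000)² + 3×(1.070×10^6)²) = 2.151×10^6 N·mm.
d³ = 16×2.151×10^6/(π×411.5) = 26620 mm³.
d = 29.86 mm.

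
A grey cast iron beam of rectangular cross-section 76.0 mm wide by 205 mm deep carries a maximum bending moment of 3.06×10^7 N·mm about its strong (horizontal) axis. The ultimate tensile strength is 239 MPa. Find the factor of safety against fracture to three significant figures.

Section modulus S = bh²/6 = 76.0×205²/6 = 532300 mm³.
σ = M/S = 3.0600×10^7/532300 = 57.48 MPa.
n = 239/57.48 = 4.158.

n = 4.16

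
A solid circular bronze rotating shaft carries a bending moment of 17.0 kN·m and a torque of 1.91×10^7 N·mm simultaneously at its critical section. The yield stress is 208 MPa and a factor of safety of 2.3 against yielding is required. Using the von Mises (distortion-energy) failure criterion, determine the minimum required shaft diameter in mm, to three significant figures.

d = 139 mm

σ_allow = σ_y/n = 208/2.3 = 90.43 MPa.
For a solid shaft σ_b = 32M/(πd³) and τ = 16T/(πd³), so the von Mises stress is σ' = (16/πd³)·√(4M²+3T²).
√(4M²+3T²) = √(4×(1.700×10^7)² + 3×(1.910×10^7)²) = 4.744×10^7 N·mm.
d³ = 16×4.744×10^7/(π×90.43) = 2.672×10^6 mm³.
d = 138.8 mm.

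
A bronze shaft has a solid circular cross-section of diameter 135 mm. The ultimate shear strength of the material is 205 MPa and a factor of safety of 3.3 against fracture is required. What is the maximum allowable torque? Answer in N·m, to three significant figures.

τ_allow = 205/3.3 = 62.12 MPa.
For a solid shaft T_allow = τ_allow·πd³/16; πd³/16 = π×135³/16 = 483100 mm³.
T_allow = 62.12×483100 = 3.001×10^7 N·mm = 30010 N·m.

T_allow = 30000 N·m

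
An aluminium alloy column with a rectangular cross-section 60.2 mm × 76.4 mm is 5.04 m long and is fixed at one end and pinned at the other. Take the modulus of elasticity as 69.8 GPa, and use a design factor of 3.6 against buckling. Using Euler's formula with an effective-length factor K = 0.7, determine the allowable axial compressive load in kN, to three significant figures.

P_allow = 21.4 kN

Buckling occurs about the weak axis: I_min = h·b³/12 = 76.4×60.2³/12 = 1.389×10^6 mm⁴ (b = 60.2 mm is the smaller dimension).
Effective length L_e = KL = 0.7×5.04 m = 3528 mm.
Euler critical load P_cr = π²EI/L_e² = π²×69800×1.389×10^6/3528² = 76880 N.
P_allow = P_cr/n = 76880/3.6 = 21350 N.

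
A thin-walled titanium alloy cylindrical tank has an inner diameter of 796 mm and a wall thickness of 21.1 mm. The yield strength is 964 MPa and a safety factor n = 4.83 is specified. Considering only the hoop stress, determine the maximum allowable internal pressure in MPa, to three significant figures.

σ_allow = 964/4.83 = 199.6 MPa.
σ_h = pD/(2t) → p_allow = 2σ_allow t/D = 2×199.6×21.1/796 = 10.58 MPa.

p_allow = 10.6 MPa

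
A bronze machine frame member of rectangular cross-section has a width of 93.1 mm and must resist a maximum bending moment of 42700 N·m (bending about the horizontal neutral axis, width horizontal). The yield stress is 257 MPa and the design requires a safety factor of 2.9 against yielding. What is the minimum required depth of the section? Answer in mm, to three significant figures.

h = 176 mm

σ_allow = 257/2.9 = 88.62 MPa.
For a rectangular section σ = 6M/(bh²), so h² = 6M/(b σ_allow) = 6×4.2700×10^7/(93.1×88.62) = 31050 mm².
h = 176.2 mm.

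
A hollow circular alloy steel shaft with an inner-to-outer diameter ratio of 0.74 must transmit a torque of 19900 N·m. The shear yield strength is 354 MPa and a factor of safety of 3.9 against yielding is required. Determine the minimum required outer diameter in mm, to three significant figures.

d_o = 117 mm

τ_allow = 354/3.9 = 90.77 MPa.
For a hollow shaft τ = 16T/[πd_o³(1−k⁴)] with k = 0.74, so 1−k⁴ = 0.7001.
d_o³ = 16T/[π τ_allow (1−k⁴)] = 16×1.9900×10^7/(π×90.77×0.7001) = 1.595×10^6 mm³.
d_o = 116.8 mm.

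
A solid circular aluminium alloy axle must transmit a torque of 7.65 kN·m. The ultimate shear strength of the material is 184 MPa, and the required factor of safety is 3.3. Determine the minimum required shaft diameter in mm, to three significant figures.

Allowable shear stress τ_allow = 184/3.3 = 55.76 MPa.
For a solid shaft τ = 16T/(πd³), so d³ = 16T/(π τ_allow) = 16×7650000/(π×55.76) = 698800 mm³.
d = (698800)^(1/3) = 88.74 mm.

d = 88.7 mm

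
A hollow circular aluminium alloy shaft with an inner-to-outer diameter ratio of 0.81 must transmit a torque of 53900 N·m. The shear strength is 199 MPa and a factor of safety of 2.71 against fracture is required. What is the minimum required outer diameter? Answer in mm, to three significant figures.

τ_allow = 199/2.71 = 73.43 MPa.
For a hollow shaft τ = 16T/[πd_o³(1−k⁴)] with k = 0.81, so 1−k⁴ = 0.5695.
d_o³ = 16T/[π τ_allow (1−k⁴)] = 16×5.3900×10^7/(π×73.43×0.5695) = 6.564×10^6 mm³.
d_o = 187.2 mm.

d_o = 187 mm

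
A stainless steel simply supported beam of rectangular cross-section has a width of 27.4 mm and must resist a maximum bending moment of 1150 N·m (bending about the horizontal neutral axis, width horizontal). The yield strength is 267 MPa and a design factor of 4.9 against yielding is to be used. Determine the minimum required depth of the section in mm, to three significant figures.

σ_allow = 267/4.9 = 54.49 MPa.
For a rectangular section σ = 6M/(bh²), so h² = 6M/(b σ_allow) = 6×1150000/(27.4×54.49) = 4622 mm².
h = 67.98 mm.

h = 68.0 mm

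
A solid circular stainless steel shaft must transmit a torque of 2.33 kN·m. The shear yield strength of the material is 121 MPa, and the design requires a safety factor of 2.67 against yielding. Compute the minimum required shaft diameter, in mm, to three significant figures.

Allowable shear stress τ_allow = 121/2.67 = 45.32 MPa.
For a solid shaft τ = 16T/(πd³), so d³ = 16T/(π τ_allow) = 16×2330000/(π×45.32) = 261800 mm³.
d = (261800)^(1/3) = 63.98 mm.

d = 64.0 mm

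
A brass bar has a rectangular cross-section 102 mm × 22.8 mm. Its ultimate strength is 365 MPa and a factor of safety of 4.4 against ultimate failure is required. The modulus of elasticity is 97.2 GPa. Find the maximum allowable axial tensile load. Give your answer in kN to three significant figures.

σ_allow = 365/4.4 = 82.95 MPa.
A = 102×22.8 = 2326 mm².
F_allow = σ_allow × A = 82.95×2326 = 192900 N.

F_allow = 193 kN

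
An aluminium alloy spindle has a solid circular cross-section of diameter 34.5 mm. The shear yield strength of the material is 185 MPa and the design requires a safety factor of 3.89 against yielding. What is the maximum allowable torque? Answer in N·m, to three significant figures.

T_allow = 383 N·m

τ_allow = 185/3.89 = 47.56 MPa.
For a solid shaft T_allow = τ_allow·πd³/16; πd³/16 = π×34.5³/16 = 8063 mm³.
T_allow = 47.56×8063 = 383500 N·mm = 383.5 N·m.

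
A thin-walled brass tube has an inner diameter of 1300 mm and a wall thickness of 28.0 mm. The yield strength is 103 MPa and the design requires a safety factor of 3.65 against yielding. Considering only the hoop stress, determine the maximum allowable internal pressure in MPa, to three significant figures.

p_allow = 1.22 MPa

σ_allow = 103/3.65 = 28.22 MPa.
σ_h = pD/(2t) → p_allow = 2σ_allow t/D = 2×28.22×28.0/1300 = 1.216 MPa.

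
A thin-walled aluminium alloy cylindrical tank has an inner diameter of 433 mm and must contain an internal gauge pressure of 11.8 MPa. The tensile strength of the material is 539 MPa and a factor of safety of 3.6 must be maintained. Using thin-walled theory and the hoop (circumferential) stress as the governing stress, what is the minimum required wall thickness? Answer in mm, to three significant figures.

σ_allow = 539/3.6 = 149.7 MPa.
Hoop stress σ_h = pD/(2t), so t = pD/(2σ_allow) = 11.8×433/(2×149.7) = 17.06 mm.

t = 17.1 mm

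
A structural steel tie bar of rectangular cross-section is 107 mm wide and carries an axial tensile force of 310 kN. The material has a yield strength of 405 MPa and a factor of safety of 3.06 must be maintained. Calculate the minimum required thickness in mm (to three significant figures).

σ_allow = 405/3.06 = 132.4 MPa.
Required area A = F/σ_allow = 310000/132.4 = 2342 mm².
t = A/w = 2342/107 = 21.89 mm.

t = 21.9 mm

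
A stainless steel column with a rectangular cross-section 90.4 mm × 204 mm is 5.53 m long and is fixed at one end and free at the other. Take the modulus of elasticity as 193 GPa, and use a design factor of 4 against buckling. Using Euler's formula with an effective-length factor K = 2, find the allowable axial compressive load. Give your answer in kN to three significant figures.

Buckling occurs about the weak axis: I_min = h·b³/12 = 204×90.4³/12 = 1.256×10^7 mm⁴ (b = 90.4 mm is the smaller dimension).
Effective length L_e = KL = 2×5.53 m = 11060 mm.
Euler critical load P_cr = π²EI/L_e² = π²×193000×1.256×10^7/11060² = 195600 N.
P_allow = P_cr/n = 195600/4 = 48890 N.

P_allow = 48.9 kN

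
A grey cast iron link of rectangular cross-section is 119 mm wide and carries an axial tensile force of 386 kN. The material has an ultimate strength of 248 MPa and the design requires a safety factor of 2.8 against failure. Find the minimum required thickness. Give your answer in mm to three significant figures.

σ_allow = 248/2.8 = 88.57 MPa.
Required area A = F/σ_allow = 386000/88.57 = 4358 mm².
t = A/w = 4358/119 = 36.62 mm.

t = 36.6 mm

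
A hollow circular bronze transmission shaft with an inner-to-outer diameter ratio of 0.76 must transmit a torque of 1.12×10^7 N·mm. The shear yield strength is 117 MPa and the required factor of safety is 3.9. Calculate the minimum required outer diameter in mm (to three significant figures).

τ_allow = 117/3.9 = 30.00 MPa.
For a hollow shaft τ = 16T/[πd_o³(1−k⁴)] with k = 0.76, so 1−k⁴ = 0.6664.
d_o³ = 16T/[π τ_allow (1−k⁴)] = 16×1.1200×10^7/(π×30.00×0.6664) = 2.853×10^6 mm³.
d_o = 141.8 mm.

d_o = 142 mm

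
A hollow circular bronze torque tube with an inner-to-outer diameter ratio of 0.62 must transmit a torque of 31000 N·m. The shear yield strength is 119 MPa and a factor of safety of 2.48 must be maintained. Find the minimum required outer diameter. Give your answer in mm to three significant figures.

τ_allow = 119/2.48 = 47.98 MPa.
For a hollow shaft τ = 16T/[πd_o³(1−k⁴)] with k = 0.62, so 1−k⁴ = 0.8522.
d_o³ = 16T/[π τ_allow (1−k⁴)] = 16×3.1000×10^7/(π×47.98×0.8522) = 3.861×10^6 mm³.
d_o = 156.9 mm.

d_o = 157 mm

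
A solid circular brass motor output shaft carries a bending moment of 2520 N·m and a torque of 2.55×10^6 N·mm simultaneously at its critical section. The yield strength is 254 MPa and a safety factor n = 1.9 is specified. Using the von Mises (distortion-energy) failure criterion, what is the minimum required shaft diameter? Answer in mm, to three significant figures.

d = 63.4 mm

σ_allow = σ_y/n = 254/1.9 = 133.7 MPa.
For a solid shaft σ_b = 32M/(πd³) and τ = 16T/(πd³), so the von Mises stress is σ' = (16/πd³)·√(4M²+3T²).
√(4M²+3T²) = √(4×(2.520×10^6)² + 3×(2.550×10^6)²) = 6.701×10^6 N·mm.
d³ = 16×6.701×10^6/(π×133.7) = 255300 mm³.
d = 63.44 mm.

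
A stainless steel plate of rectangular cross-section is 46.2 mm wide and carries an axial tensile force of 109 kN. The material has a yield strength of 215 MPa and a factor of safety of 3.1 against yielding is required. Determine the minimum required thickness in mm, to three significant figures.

t = 34.0 mm

σ_allow = 215/3.1 = 69.35 MPa.
Required area A = F/σ_allow = 109000/69.35 = 1572 mm².
t = A/w = 1572/46.2 = 34.02 mm.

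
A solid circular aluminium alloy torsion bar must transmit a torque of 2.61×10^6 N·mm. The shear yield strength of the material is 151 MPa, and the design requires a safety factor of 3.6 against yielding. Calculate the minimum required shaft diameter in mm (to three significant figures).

d = 68.2 mm

Allowable shear stress τ_allow = 151/3.6 = 41.94 MPa.
For a solid shaft τ = 16T/(πd³), so d³ = 16T/(π τ_allow) = 16×2610000/(π×41.94) = 316900 mm³.
d = (316900)^(1/3) = 68.18 mm.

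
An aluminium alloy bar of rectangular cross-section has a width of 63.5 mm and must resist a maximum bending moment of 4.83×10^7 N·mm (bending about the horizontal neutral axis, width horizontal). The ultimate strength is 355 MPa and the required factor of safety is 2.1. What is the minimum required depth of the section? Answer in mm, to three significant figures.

h = 164 mm

σ_allow = 355/2.1 = 169.0 MPa.
For a rectangular section σ = 6M/(bh²), so h² = 6M/(b σ_allow) = 6×4.8300×10^7/(63.5×169.0) = 27000 mm².
h = 164.3 mm.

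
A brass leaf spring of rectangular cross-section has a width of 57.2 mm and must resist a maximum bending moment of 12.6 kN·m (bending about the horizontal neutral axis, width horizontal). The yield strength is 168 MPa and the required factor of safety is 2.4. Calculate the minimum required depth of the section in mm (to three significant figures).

σ_allow = 168/2.4 = 70.00 MPa.
For a rectangular section σ = 6M/(bh²), so h² = 6M/(b σ_allow) = 6×1.2600×10^7/(57.2×70.00) = 18880 mm².
h = 137.4 mm.

h = 137 mm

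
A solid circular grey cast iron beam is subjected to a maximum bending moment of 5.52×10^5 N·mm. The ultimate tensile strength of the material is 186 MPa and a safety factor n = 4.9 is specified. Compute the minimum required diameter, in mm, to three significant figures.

σ_allow = 186/4.9 = 37.96 MPa.
For a solid circular section σ = 32M/(πd³), so d³ = 32M/(π σ_allow) = 32×552000/(π×37.96) = 148100 mm³.
d = 52.91 mm.

d = 52.9 mm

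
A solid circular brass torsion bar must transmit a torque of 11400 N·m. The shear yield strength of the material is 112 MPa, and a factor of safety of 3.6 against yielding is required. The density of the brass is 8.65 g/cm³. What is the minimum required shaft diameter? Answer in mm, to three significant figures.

Allowable shear stress τ_allow = 112/3.6 = 31.11 MPa.
For a solid shaft τ = 16T/(πd³), so d³ = 16T/(π τ_allow) = 16×1.1400×10^7/(π×31.11) = 1.866×10^6 mm³.
d = (1.866×10^6)^(1/3) = 123.1 mm.

d = 123 mm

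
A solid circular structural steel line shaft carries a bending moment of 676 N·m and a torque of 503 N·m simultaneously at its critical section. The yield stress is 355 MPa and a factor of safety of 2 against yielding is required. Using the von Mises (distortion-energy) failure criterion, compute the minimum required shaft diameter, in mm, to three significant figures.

σ_allow = σ_y/n = 355/2 = 177.5 MPa.
For a solid shaft σ_b = 32M/(πd³) and τ = 16T/(πd³), so the von Mises stress is σ' = (16/πd³)·√(4M²+3T²).
√(4M²+3T²) = √(4×(676000)² + 3×(503000)²) = 1.608×10^6 N·mm.
d³ = 16×1.608×10^6/(π×177.5) = 46150 mm³.
d = 35.87 mm.

d = 35.9 mm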